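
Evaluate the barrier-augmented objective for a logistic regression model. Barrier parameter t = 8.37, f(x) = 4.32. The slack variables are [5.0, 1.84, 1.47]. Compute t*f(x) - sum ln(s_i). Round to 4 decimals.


Step 1: Compute log-barrier.
ln values: [1.6094, 0.6098, 0.3853]
phi = -(1.6094 + 0.6098 + 0.3853) = -2.6045
Step 2: Compute augmented objective.
t*f(x) = 8.37*4.32 = 36.1584
Total = 36.1584 - 2.6045 = 33.5539


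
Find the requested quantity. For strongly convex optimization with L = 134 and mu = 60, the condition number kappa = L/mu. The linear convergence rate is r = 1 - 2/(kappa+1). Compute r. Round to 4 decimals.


Step 1: Compute the condition number.
kappa = L/mu = 134/60 = 2.2333
Step 2: Compute the convergence rate.
r = 1 - 2/(kappa + 1) = 1 - 2*mu/(L + mu) = (L - mu)/(L + mu) = 74/194 = 0.3814


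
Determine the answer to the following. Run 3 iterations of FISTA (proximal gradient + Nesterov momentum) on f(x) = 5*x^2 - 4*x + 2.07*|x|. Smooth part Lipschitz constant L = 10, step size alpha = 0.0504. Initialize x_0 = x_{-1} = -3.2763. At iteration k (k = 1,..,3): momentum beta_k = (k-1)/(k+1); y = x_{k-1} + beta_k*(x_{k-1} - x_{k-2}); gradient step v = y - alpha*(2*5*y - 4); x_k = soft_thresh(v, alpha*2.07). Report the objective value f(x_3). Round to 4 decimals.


FISTA on f(x) = 5*x^2 - 4*x + 2.07*|x|
L = 10, alpha = 0.0504
Iteration 1: beta = 0.0, y = -3.2763 + 0.0*(-3.2763 + 3.2763) = -3.2763
  grad(y) = -36.763, v = y - alpha*grad = -1.4234
  prox(v) = soft_thresh(-1.4234, 0.1043) = -1.3191
Iteration 2: beta = 0.3333, y = -1.3191 + 0.3333*(-1.3191 + 3.2763) = -0.6667
  grad(y) = -10.6672, v = y - alpha*grad = -0.1291
  prox(v) = soft_thresh(-0.1291, 0.1043) = -0.0248
Iteration 3: beta = 0.5, y = -0.0248 + 0.5*(-0.0248 + 1.3191) = 0.6224
  grad(y) = 2.2241, v = y - alpha*grad = 0.5103
  prox(v) = soft_thresh(0.5103, 0.1043) = 0.406
f(x_3) = 5*0.406^2 - 4*0.406 + 2.07*|0.406| = 0.0406


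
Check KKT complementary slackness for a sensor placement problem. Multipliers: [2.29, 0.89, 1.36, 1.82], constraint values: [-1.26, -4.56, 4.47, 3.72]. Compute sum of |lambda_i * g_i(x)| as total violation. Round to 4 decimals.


KKT complementary slackness check:
lambda_1 * g_1 = 2.29 * -1.26 = -2.8854
lambda_2 * g_2 = 0.89 * -4.56 = -4.0584
lambda_3 * g_3 = 1.36 * 4.47 = 6.0792
lambda_4 * g_4 = 1.82 * 3.72 = 6.7704
Total violation = 2.8854 + 4.0584 + 6.0792 + 6.7704 = 19.7934


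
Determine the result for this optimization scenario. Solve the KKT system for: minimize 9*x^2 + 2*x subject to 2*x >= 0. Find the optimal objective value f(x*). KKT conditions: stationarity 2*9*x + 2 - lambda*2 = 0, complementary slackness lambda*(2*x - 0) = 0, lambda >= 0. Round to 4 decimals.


Step 1: Try lambda = 0 (constraint inactive).
x_unc = -2/(2*9) = -0.1111
Check: 2*-0.1111 = -0.2222 < 0 -- violated!
Step 2: Constraint must be active: 2*x = 0
x* = 0/2 = 0.0
lambda = (2*9*0.0 + 2)/2 = 1.0
Step 3: Compute optimal value.
f(x*) = 9*0.0^2 + 2*0.0 = 0.0


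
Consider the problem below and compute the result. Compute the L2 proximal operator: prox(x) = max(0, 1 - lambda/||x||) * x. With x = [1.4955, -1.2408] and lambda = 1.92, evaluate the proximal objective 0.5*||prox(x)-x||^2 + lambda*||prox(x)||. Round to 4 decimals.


Step 1: Compute ||x||.
||x|| = 1.9432
Step 2: Compute scaling factor.
scale = max(0, 1 - 1.92/1.9432) = 0.0119
Step 3: prox(x) = [0.0179, -0.0148]
||prox(x)|| = 0.0232
Step 4: Proximal objective.
0.5*||prox-x||^2 = 1.8432
lambda*||prox|| = 0.0445
Total = 1.8878


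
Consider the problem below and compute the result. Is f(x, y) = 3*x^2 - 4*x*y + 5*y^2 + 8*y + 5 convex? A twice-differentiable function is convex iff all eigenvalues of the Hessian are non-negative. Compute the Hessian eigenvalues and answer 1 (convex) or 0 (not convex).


The Hessian of f(x,y) = 3*x^2 - 4*x*y + 5*y^2 + 8*y + 5 is:
H = [[6, -4], [-4, 10]]
Trace = 6 + 10 = 16
Determinant = 6*10 - (-4)^2 = 44
Discriminant = (16)^2 - 4*44 = 80.0
Eigenvalues: lambda_1 = 3.5279, lambda_2 = 12.4721
The function is convex.

1


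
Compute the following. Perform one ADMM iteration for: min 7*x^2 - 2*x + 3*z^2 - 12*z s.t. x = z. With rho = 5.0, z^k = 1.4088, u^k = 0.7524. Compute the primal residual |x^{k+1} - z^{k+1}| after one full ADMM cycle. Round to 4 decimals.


ADMM iteration with rho = 5.0, z^k = 1.4088, u^k = 0.7524
Step 1: x-update.
Minimize 7*x^2 - 2*x + (5.0/2)*(x - 1.4088 + 0.7524)^2
FOC: (2*7 + 5.0)*x = 2 + 5.0*(1.4088 - 0.7524)
x^{k+1} = 0.278
Step 2: z-update.
Minimize 3*z^2 - 12*z + (5.0/2)*(0.278 - z + 0.7524)^2
FOC: (2*3 + 5.0)*z = 12 + 5.0*(0.278 + 0.7524)
z^{k+1} = 1.5593
Step 3: u-update.
u^{k+1} = 0.7524 + 0.278 - 1.5593 = -0.5289
Step 4: Primal residual = |0.278 - 1.5593| = 1.2813


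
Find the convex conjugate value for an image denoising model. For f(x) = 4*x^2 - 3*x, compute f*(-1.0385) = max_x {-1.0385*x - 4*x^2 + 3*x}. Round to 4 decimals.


f*(y) = sup_x {y*x - a*x^2 - b*x} = sup_x {(y-b)*x - a*x^2}
FOC: (y - b) - 2a*x = 0 => x* = (y - b)/(2a)
x* = (-1.0385 + 3)/(2*4) = 0.2452
f*(-1.0385) = (y-b)^2/(4a) = (-1.0385 + 3)^2/(4*4)
= 3.8475/16 = 0.2405


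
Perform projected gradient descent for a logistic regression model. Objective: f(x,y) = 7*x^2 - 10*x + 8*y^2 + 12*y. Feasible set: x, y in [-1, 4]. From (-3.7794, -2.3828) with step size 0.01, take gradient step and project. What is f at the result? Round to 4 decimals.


Step 1: Compute gradient at (-3.7794, -2.3828).
grad_x = 2*7*-3.7794 - 10 = -62.9116
grad_y = 2*8*-2.3828 + 12 = -26.1248
Step 2: Gradient step.
x_raw = -3.7794 - 0.01*-62.9116 = -3.1503
y_raw = -2.3828 - 0.01*-26.1248 = -2.1216
Step 3: Project onto [-1, 4].
x_proj = clip(-3.1503) = -1.0
y_proj = clip(-2.1216) = -1.0
Step 4: Evaluate f.
f(-1.0, -1.0) = 13.0


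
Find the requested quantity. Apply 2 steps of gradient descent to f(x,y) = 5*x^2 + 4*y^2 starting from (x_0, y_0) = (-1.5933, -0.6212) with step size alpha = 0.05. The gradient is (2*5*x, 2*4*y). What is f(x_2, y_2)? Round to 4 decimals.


Gradient descent on f(x,y) = 5*x^2 + 4*y^2.
Starting point: (-1.5933, -0.6212), alpha = 0.05
Step 1: grad_x = 2*5*-1.5933 = -15.933, grad_y = 2*4*-0.6212 = -4.9696
  x_1 = -1.5933 - 0.05*-15.933 = -0.7967
  y_1 = -0.6212 - 0.05*-4.9696 = -0.3727
Step 2: grad_x = 2*5*-0.7967 = -7.9665, grad_y = 2*4*-0.3727 = -2.9818
  x_2 = -0.7967 - 0.05*-7.9665 = -0.3983
  y_2 = -0.3727 - 0.05*-2.9818 = -0.2236
f(-0.3983, -0.2236) = 5*(-0.3983)^2 + 4*(-0.2236)^2 = 0.9934


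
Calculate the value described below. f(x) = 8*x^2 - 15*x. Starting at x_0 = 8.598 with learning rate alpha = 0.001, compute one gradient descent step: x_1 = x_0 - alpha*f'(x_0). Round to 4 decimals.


We compute the gradient at x_0 and apply the update.
f'(x) = 16*x - 15
f'(8.598) = 16*8.598 - 15 = 122.568
x_1 = 8.598 - 0.001*122.568 = 8.4754


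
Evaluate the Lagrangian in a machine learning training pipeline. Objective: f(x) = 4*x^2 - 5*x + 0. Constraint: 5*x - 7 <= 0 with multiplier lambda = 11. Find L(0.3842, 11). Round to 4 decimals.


Step 1: Evaluate f(x).
f(0.3842) = 4*0.3842^2 - 5*0.3842 + 0 = -1.3306
Step 2: Evaluate g(x).
g(0.3842) = 5*0.3842 - 7 = -5.079
Step 3: Compute Lagrangian.
L = -1.3306 + 11*-5.079 = -57.1996


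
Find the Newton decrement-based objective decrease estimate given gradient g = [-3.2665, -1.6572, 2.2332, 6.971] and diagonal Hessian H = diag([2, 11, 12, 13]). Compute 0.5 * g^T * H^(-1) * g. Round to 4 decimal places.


Step 1: H is diagonal, so H^(-1) * g = [-1.6333, -0.1507, 0.1861, 0.5362].
Step 2: g^T H^(-1) g = sum_i g_i^2 / H_ii
  = (-3.2665)^2/2 + (-1.6572)^2/11 + (2.2332)^2/12 + (6.971)^2/13
  = 5.335 + 0.2497 + 0.4156 + 3.7381 = 9.7383
Step 3: Objective decrease = 0.5 * g^T H^(-1) g = 4.8692


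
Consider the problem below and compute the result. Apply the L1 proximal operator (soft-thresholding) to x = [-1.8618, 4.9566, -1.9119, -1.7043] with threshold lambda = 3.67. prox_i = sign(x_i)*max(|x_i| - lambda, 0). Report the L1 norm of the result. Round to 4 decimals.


Soft-thresholding with lambda = 3.67:
prox(-1.8618) = sign(-1.8618)*max(|-1.8618| - 3.67, 0) = 0.0
prox(4.9566) = sign(4.9566)*max(|4.9566| - 3.67, 0) = 1.2866
prox(-1.9119) = sign(-1.9119)*max(|-1.9119| - 3.67, 0) = 0.0
prox(-1.7043) = sign(-1.7043)*max(|-1.7043| - 3.67, 0) = 0.0
prox(x) = [0.0, 1.2866, 0.0, 0.0]
||prox(x)||_1 = 0.0 + 1.2866 + 0.0 + 0.0 = 1.2866


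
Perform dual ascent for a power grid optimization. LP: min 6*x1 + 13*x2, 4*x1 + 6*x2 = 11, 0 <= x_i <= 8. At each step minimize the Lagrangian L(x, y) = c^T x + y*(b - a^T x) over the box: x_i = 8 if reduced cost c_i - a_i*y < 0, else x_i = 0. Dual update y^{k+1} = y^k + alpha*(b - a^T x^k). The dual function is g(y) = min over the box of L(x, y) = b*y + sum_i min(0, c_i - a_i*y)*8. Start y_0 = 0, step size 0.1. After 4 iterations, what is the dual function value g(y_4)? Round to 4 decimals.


Dual ascent for LP: min 6*x1 + 13*x2, 4*x1 + 6*x2 = 11, 0 <= x_i <= 8
Step 1: y^k = 0.0, reduced costs: (6.0, 13.0)
  x^k = (0.0, 0.0), subgradient = b - a^T x = 11.0
  y^{k+1} = 0.0 + 0.1*11.0 = 1.1
Step 2: y^k = 1.1, reduced costs: (1.6, 6.4)
  x^k = (0.0, 0.0), subgradient = b - a^T x = 11.0
  y^{k+1} = 1.1 + 0.1*11.0 = 2.2
Step 3: y^k = 2.2, reduced costs: (-2.8, -0.2)
  x^k = (8.0, 8.0), subgradient = b - a^T x = -69.0
  y^{k+1} = 2.2 + 0.1*-69.0 = -4.7
Step 4: y^k = -4.7, reduced costs: (24.8, 41.2)
  x^k = (0.0, 0.0), subgradient = b - a^T x = 11.0
  y^{k+1} = -4.7 + 0.1*11.0 = -3.6
Dual objective at y_4 = -3.6: reduced costs (20.4, 34.6), box minimizer x = (0.0, 0.0)
g(y_4) = b*y + (c1 - a1*y)*x1 + (c2 - a2*y)*x2 = 11*(-3.6) + 20.4*0.0 + 34.6*0.0 = -39.6 + 0.0 + 0.0 = -39.6


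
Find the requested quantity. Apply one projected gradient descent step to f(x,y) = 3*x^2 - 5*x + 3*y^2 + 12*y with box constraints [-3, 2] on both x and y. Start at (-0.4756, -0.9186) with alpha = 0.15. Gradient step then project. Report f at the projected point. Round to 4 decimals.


Step 1: Compute gradient at (-0.4756, -0.9186).
grad_x = 2*3*-0.4756 - 5 = -7.8536
grad_y = 2*3*-0.9186 + 12 = 6.4884
Step 2: Gradient step.
x_raw = -0.4756 - 0.15*-7.8536 = 0.7024
y_raw = -0.9186 - 0.15*6.4884 = -1.8919
Step 3: Project onto [-3, 2].
x_proj = clip(0.7024) = 0.7024
y_proj = clip(-1.8919) = -1.8919
Step 4: Evaluate f.
f(0.7024, -1.8919) = -13.9969


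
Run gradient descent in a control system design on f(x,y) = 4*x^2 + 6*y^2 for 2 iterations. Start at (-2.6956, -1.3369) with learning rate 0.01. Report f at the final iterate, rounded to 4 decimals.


Gradient descent on f(x,y) = 4*x^2 + 6*y^2.
Starting point: (-2.6956, -1.3369), alpha = 0.01
Step 1: grad_x = 2*4*-2.6956 = -21.5648, grad_y = 2*6*-1.3369 = -16.0428
  x_1 = -2.6956 - 0.01*-21.5648 = -2.48
  y_1 = -1.3369 - 0.01*-16.0428 = -1.1765
Step 2: grad_x = 2*4*-2.48 = -19.8396, grad_y = 2*6*-1.1765 = -14.1177
  x_2 = -2.48 - 0.01*-19.8396 = -2.2816
  y_2 = -1.1765 - 0.01*-14.1177 = -1.0353
f(-2.2816, -1.0353) = 4*(-2.2816)^2 + 6*(-1.0353)^2 = 27.253


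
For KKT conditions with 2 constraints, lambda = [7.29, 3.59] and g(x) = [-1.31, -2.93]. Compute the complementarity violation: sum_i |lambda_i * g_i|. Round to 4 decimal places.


KKT complementary slackness check:
lambda_1 * g_1 = 7.29 * -1.31 = -9.5499
lambda_2 * g_2 = 3.59 * -2.93 = -10.5187
Total violation = 9.5499 + 10.5187 = 20.0686


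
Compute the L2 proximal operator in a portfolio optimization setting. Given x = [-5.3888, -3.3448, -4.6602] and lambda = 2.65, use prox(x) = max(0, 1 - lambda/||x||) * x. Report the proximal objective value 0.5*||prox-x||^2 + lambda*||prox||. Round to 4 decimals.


Step 1: Compute ||x||.
||x|| = 7.8705
Step 2: Compute scaling factor.
scale = max(0, 1 - 2.65/7.8705) = 0.6633
Step 3: prox(x) = [-3.5744, -2.2186, -3.0911]
||prox(x)|| = 5.2205
Step 4: Proximal objective.
0.5*||prox-x||^2 = 3.5113
lambda*||prox|| = 13.8343
Total = 17.3455


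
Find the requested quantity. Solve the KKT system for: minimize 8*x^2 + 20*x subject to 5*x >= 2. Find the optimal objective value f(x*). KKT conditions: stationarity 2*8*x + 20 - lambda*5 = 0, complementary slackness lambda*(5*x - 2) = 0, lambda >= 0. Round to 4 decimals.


Step 1: Try lambda = 0 (constraint inactive).
x_unc = -20/(2*8) = -1.25
Check: 5*-1.25 = -6.25 < 2 -- violated!
Step 2: Constraint must be active: 5*x = 2
x* = 2/5 = 0.4
lambda = (2*8*0.4 + 20)/5 = 5.28
Step 3: Compute optimal value.
f(x*) = 8*0.4^2 + 20*0.4 = 9.28


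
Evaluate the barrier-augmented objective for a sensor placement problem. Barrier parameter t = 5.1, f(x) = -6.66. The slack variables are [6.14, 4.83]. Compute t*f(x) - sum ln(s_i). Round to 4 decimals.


Step 1: Compute log-barrier.
ln values: [1.8148, 1.5748]
phi = -(1.8148 + 1.5748) = -3.3897
Step 2: Compute augmented objective.
t*f(x) = 5.1*-6.66 = -33.966
Total = -33.966 - 3.3897 = -37.3557


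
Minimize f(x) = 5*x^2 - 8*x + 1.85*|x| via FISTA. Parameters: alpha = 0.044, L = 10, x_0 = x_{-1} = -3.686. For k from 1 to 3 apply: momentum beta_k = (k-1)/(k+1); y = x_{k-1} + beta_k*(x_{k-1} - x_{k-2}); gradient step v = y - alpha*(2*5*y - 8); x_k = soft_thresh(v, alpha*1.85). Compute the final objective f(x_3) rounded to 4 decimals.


FISTA on f(x) = 5*x^2 - 8*x + 1.85*|x|
L = 10, alpha = 0.044
Iteration 1: beta = 0.0, y = -3.686 + 0.0*(-3.686 + 3.686) = -3.686
  grad(y) = -44.86, v = y - alpha*grad = -1.7122
  prox(v) = soft_thresh(-1.7122, 0.0814) = -1.6308
Iteration 2: beta = 0.3333, y = -1.6308 + 0.3333*(-1.6308 + 3.686) = -0.9457
  grad(y) = -17.4568, v = y - alpha*grad = -0.1776
  prox(v) = soft_thresh(-0.1776, 0.0814) = -0.0962
Iteration 3: beta = 0.5, y = -0.0962 + 0.5*(-0.0962 + 1.6308) = 0.6711
  grad(y) = -1.2889, v = y - alpha*grad = 0.7278
  prox(v) = soft_thresh(0.7278, 0.0814) = 0.6464
f(x_3) = 5*0.6464^2 - 8*0.6464 + 1.85*|0.6464| = -1.8862


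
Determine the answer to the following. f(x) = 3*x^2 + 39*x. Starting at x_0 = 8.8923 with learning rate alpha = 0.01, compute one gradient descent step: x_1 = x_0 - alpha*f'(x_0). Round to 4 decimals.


We compute the gradient at x_0 and apply the update.
f'(x) = 6*x + 39
f'(8.8923) = 6*8.8923 + 39 = 92.3538
x_1 = 8.8923 - 0.01*92.3538 = 7.9688


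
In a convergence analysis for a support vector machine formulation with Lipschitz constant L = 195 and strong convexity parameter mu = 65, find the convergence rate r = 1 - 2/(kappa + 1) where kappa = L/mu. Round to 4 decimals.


Step 1: Compute the condition number.
kappa = L/mu = 195/65 = 3.0
Step 2: Compute the convergence rate.
r = 1 - 2/(kappa + 1) = 1 - 2*mu/(L + mu) = (L - mu)/(L + mu) = 130/260 = 0.5


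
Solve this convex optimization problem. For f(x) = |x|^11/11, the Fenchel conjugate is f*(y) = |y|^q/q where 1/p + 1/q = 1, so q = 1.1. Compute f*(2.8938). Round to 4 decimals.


The conjugate exponent q satisfies 1/p + 1/q = 1.
p = 11, so q = 11/(11 - 1) = 1.1
|y|^q = 2.8938^1.1 = 3.2182
f*(2.8938) = 3.2182 / 1.1 = 2.9257


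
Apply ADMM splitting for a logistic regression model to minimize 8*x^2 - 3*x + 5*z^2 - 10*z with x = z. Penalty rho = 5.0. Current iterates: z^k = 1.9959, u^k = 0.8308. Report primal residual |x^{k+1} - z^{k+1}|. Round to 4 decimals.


ADMM iteration with rho = 5.0, z^k = 1.9959, u^k = 0.8308
Step 1: x-update.
Minimize 8*x^2 - 3*x + (5.0/2)*(x - 1.9959 + 0.8308)^2
FOC: (2*8 + 5.0)*x = 3 + 5.0*(1.9959 - 0.8308)
x^{k+1} = 0.4203
Step 2: z-update.
Minimize 5*z^2 - 10*z + (5.0/2)*(0.4203 - z + 0.8308)^2
FOC: (2*5 + 5.0)*z = 10 + 5.0*(0.4203 + 0.8308)
z^{k+1} = 1.0837
Step 3: u-update.
u^{k+1} = 0.8308 + 0.4203 - 1.0837 = 0.1674
Step 4: Primal residual = |0.4203 - 1.0837| = 0.6634


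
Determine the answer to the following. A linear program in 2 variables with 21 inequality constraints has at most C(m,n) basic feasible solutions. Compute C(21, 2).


Each vertex corresponds to some choice of n active constraints out of m, so the number of vertices is at most C(m, n) = m! / (n!(m-n)!).
m = 21, n = 2
Numerator: 21 * 20
Denominator: 2! = 2
C(21, 2) = 210


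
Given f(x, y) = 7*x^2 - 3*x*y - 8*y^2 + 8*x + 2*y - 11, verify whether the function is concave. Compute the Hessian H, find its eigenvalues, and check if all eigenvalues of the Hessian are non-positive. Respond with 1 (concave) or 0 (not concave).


The Hessian of f(x,y) = 7*x^2 - 3*x*y - 8*y^2 + 8*x + 2*y - 11 is:
H = [[14, -3], [-3, -16]]
Trace = 14 - 16 = -2
Determinant = 14*-16 - (-3)^2 = -233
Discriminant = (-2)^2 - 4*-233 = 936.0
Eigenvalues: lambda_1 = -16.2971, lambda_2 = 14.2971
The function is not concave.

0


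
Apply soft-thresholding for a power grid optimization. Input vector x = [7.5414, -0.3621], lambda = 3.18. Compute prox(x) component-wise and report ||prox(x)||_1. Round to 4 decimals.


Soft-thresholding with lambda = 3.18:
prox(7.5414) = sign(7.5414)*max(|7.5414| - 3.18, 0) = 4.3614
prox(-0.3621) = sign(-0.3621)*max(|-0.3621| - 3.18, 0) = 0.0
prox(x) = [4.3614, 0.0]
||prox(x)||_1 = 4.3614 + 0.0 = 4.3614


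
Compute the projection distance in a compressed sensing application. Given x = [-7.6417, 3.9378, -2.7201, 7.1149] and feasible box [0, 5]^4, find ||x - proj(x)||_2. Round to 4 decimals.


Project each component onto [0, 5].
clip(-7.6417) = 0.0, clip(3.9378) = 3.9378, clip(-2.7201) = 0.0, clip(7.1149) = 5.0
Projection = [0.0, 3.9378, 0.0, 5.0]
Squared diffs: [58.3956, 0.0, 7.3989, 4.4728]
Distance = sqrt(70.2673) = 8.3826


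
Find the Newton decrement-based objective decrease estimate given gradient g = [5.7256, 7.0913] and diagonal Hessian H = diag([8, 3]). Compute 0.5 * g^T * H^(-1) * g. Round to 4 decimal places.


Step 1: H is diagonal, so H^(-1) * g = [0.7157, 2.3638].
Step 2: g^T H^(-1) g = sum_i g_i^2 / H_ii
  = (5.7256)^2/8 + (7.0913)^2/3
  = 4.0978 + 16.7622 = 20.86
Step 3: Objective decrease = 0.5 * g^T H^(-1) g = 10.43


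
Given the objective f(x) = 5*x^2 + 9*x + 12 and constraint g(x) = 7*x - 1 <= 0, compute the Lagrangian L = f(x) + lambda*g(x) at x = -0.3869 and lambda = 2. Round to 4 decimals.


Step 1: Evaluate f(x).
f(-0.3869) = 5*(-0.3869)^2 + 9*(-0.3869) + 12 = 9.2664
Step 2: Evaluate g(x).
g(-0.3869) = 7*-0.3869 - 1 = -3.7083
Step 3: Compute Lagrangian.
L = 9.2664 + 2*-3.7083 = 1.8498


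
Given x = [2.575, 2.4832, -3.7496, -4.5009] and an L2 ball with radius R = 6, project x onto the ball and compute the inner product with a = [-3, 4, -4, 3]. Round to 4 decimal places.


Step 1: Compute ||x|| (intermediates to 6 decimals).
||x|| = sqrt(2.575^2 + 2.4832^2 + (-3.7496)^2 + (-4.5009)^2) = 6.864001
Step 2: Project.
Since ||x|| > R, scale = R/||x|| = 6/6.864001 = 0.874126, proj(x) = scale * x
proj(x) = [2.250874, 2.17063, -3.277623, -3.934354]
Step 3: Dot product.
a^T * proj(x) = -3*2.250874 + 4*2.17063 - 4*(-3.277623) + 3*(-3.934354) = 3.2373


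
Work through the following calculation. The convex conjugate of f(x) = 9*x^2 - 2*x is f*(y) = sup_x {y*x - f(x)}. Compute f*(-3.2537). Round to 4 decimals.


f*(y) = sup_x {y*x - a*x^2 - b*x} = sup_x {(y-b)*x - a*x^2}
FOC: (y - b) - 2a*x = 0 => x* = (y - b)/(2a)
x* = (-3.2537 + 2)/(2*9) = -0.0697
f*(-3.2537) = (y-b)^2/(4a) = (-3.2537 + 2)^2/(4*9)
= 1.5718/36 = 0.0437


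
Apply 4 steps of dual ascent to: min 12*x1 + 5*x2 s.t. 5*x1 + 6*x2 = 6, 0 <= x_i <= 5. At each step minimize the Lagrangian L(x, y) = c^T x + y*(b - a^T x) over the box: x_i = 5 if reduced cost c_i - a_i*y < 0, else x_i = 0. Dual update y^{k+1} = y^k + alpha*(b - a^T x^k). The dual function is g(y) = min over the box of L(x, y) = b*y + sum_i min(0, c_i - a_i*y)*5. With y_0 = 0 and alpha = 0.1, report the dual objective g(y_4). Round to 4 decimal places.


Dual ascent for LP: min 12*x1 + 5*x2, 5*x1 + 6*x2 = 6, 0 <= x_i <= 5
Step 1: y^k = 0.0, reduced costs: (12.0, 5.0)
  x^k = (0.0, 0.0), subgradient = b - a^T x = 6.0
  y^{k+1} = 0.0 + 0.1*6.0 = 0.6
Step 2: y^k = 0.6, reduced costs: (9.0, 1.4)
  x^k = (0.0, 0.0), subgradient = b - a^T x = 6.0
  y^{k+1} = 0.6 + 0.1*6.0 = 1.2
Step 3: y^k = 1.2, reduced costs: (6.0, -2.2)
  x^k = (0.0, 5.0), subgradient = b - a^T x = -24.0
  y^{k+1} = 1.2 + 0.1*-24.0 = -1.2
Step 4: y^k = -1.2, reduced costs: (18.0, 12.2)
  x^k = (0.0, 0.0), subgradient = b - a^T x = 6.0
  y^{k+1} = -1.2 + 0.1*6.0 = -0.6
Dual objective at y_4 = -0.6: reduced costs (15.0, 8.6), box minimizer x = (0.0, 0.0)
g(y_4) = b*y + (c1 - a1*y)*x1 + (c2 - a2*y)*x2 = 6*(-0.6) + 15.0*0.0 + 8.6*0.0 = -3.6 + 0.0 + 0.0 = -3.6


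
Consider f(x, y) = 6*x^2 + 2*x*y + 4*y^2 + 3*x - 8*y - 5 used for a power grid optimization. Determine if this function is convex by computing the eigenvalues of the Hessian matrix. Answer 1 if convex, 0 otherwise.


The Hessian of f(x,y) = 6*x^2 + 2*x*y + 4*y^2 + 3*x - 8*y - 5 is:
H = [[12, 2], [2, 8]]
Trace = 12 + 8 = 20
Determinant = 12*8 - (2)^2 = 92
Discriminant = (20)^2 - 4*92 = 32.0
Eigenvalues: lambda_1 = 7.1716, lambda_2 = 12.8284
The function is convex.

1


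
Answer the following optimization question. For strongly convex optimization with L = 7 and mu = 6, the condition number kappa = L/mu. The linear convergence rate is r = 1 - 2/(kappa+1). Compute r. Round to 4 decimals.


Step 1: Compute the condition number.
kappa = L/mu = 7/6 = 1.1667
Step 2: Compute the convergence rate.
r = 1 - 2/(kappa + 1) = 1 - 2*mu/(L + mu) = (L - mu)/(L + mu) = 1/13 = 0.0769


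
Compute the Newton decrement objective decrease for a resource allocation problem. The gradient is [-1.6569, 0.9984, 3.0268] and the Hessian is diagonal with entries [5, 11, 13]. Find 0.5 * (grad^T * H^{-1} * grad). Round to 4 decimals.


Step 1: H is diagonal, so H^(-1) * g = [-0.3314, 0.0908, 0.2328].
Step 2: g^T H^(-1) g = sum_i g_i^2 / H_ii
  = (-1.6569)^2/5 + (0.9984)^2/11 + (3.0268)^2/13
  = 0.5491 + 0.0906 + 0.7047 = 1.3444
Step 3: Objective decrease = 0.5 * g^T H^(-1) g = 0.6722


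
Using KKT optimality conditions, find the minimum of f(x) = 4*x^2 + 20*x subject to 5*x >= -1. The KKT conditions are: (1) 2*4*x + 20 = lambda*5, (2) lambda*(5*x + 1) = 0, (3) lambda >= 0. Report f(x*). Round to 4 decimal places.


Step 1: Try lambda = 0 (constraint inactive).
x_unc = -20/(2*4) = -2.5
Check: 5*-2.5 = -12.5 < -1 -- violated!
Step 2: Constraint must be active: 5*x = -1
x* = -1/5 = -0.2
lambda = (2*4*(-0.2) + 20)/5 = 3.68
Step 3: Compute optimal value.
f(x*) = 4*(-0.2)^2 + 20*(-0.2) = -3.84


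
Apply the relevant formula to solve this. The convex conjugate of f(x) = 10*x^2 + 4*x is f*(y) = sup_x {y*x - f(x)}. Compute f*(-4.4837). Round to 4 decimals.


f*(y) = sup_x {y*x - a*x^2 - b*x} = sup_x {(y-b)*x - a*x^2}
FOC: (y - b) - 2a*x = 0 => x* = (y - b)/(2a)
x* = (-4.4837 - 4)/(2*10) = -0.4242
f*(-4.4837) = (y-b)^2/(4a) = (-4.4837 - 4)^2/(4*10)
= 71.9732/40 = 1.7993


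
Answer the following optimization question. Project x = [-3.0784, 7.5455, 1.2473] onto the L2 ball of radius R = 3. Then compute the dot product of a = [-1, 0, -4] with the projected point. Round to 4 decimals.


Step 1: Compute ||x|| (intermediates to 6 decimals).
||x|| = sqrt((-3.0784)^2 + 7.5455^2 + 1.2473^2) = 8.244202
Step 2: Project.
Since ||x|| > R, scale = R/||x|| = 3/8.244202 = 0.363892, proj(x) = scale * x
proj(x) = [-1.120205, 2.745747, 0.453882]
Step 3: Dot product.
a^T * proj(x) = -1*(-1.120205) + 0*2.745747 - 4*0.453882 = -0.6953


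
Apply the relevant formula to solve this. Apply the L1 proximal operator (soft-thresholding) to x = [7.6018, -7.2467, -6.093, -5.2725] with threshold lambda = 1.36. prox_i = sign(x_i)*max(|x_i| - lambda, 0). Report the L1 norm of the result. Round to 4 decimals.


Soft-thresholding with lambda = 1.36:
prox(7.6018) = sign(7.6018)*max(|7.6018| - 1.36, 0) = 6.2418
prox(-7.2467) = sign(-7.2467)*max(|-7.2467| - 1.36, 0) = -5.8867
prox(-6.093) = sign(-6.093)*max(|-6.093| - 1.36, 0) = -4.733
prox(-5.2725) = sign(-5.2725)*max(|-5.2725| - 1.36, 0) = -3.9125
prox(x) = [6.2418, -5.8867, -4.733, -3.9125]
||prox(x)||_1 = 6.2418 + 5.8867 + 4.733 + 3.9125 = 20.774


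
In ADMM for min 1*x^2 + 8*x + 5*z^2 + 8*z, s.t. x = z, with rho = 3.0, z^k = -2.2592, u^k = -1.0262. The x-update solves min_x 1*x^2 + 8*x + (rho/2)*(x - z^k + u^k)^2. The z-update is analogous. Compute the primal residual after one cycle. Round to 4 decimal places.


ADMM iteration with rho = 3.0, z^k = -2.2592, u^k = -1.0262
Step 1: x-update.
Minimize 1*x^2 + 8*x + (3.0/2)*(x + 2.2592 - 1.0262)^2
FOC: (2*1 + 3.0)*x = -8 + 3.0*(-2.2592 + 1.0262)
x^{k+1} = -2.3398
Step 2: z-update.
Minimize 5*z^2 + 8*z + (3.0/2)*(-2.3398 - z - 1.0262)^2
FOC: (2*5 + 3.0)*z = -8 + 3.0*(-2.3398 - 1.0262)
z^{k+1} = -1.3922
Step 3: u-update.
u^{k+1} = -1.0262 - 2.3398 + 1.3922 = -1.9738
Step 4: Primal residual = |-2.3398 + 1.3922| = 0.9476


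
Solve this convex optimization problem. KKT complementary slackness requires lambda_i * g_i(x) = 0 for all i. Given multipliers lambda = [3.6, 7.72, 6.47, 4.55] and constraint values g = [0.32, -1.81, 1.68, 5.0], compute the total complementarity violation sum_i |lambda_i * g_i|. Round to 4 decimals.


KKT complementary slackness check:
lambda_1 * g_1 = 3.6 * 0.32 = 1.152
lambda_2 * g_2 = 7.72 * -1.81 = -13.9732
lambda_3 * g_3 = 6.47 * 1.68 = 10.8696
lambda_4 * g_4 = 4.55 * 5.0 = 22.75
Total violation = 1.152 + 13.9732 + 10.8696 + 22.75 = 48.7448


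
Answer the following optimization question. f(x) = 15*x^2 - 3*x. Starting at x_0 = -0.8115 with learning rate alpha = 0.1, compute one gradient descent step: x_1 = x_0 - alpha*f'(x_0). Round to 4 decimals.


We compute the gradient at x_0 and apply the update.
f'(x) = 30*x - 3
f'(-0.8115) = 30*-0.8115 - 3 = -27.345
x_1 = -0.8115 - 0.1*-27.345 = 1.923


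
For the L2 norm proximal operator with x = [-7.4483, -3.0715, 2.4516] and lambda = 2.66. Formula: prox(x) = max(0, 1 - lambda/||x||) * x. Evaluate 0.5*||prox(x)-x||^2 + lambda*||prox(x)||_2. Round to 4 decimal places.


Step 1: Compute ||x||.
||x|| = 8.4215
Step 2: Compute scaling factor.
scale = max(0, 1 - 2.66/8.4215) = 0.6841
Step 3: prox(x) = [-5.0957, -2.1013, 1.6772]
||prox(x)|| = 5.7615
Step 4: Proximal objective.
0.5*||prox-x||^2 = 3.5378
lambda*||prox|| = 15.3256
Total = 18.8634


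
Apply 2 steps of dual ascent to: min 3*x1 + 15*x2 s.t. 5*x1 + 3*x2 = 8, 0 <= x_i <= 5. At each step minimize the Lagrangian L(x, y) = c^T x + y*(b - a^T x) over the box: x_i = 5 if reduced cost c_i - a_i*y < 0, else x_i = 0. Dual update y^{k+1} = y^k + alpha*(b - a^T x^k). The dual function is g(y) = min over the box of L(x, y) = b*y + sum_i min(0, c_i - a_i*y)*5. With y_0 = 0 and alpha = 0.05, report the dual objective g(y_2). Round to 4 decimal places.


Dual ascent for LP: min 3*x1 + 15*x2, 5*x1 + 3*x2 = 8, 0 <= x_i <= 5
Step 1: y^k = 0.0, reduced costs: (3.0, 15.0)
  x^k = (0.0, 0.0), subgradient = b - a^T x = 8.0
  y^{k+1} = 0.0 + 0.05*8.0 = 0.4
Step 2: y^k = 0.4, reduced costs: (1.0, 13.8)
  x^k = (0.0, 0.0), subgradient = b - a^T x = 8.0
  y^{k+1} = 0.4 + 0.05*8.0 = 0.8
Dual objective at y_2 = 0.8: reduced costs (-1.0, 12.6), box minimizer x = (5.0, 0.0)
g(y_2) = b*y + (c1 - a1*y)*x1 + (c2 - a2*y)*x2 = 8*0.8 + (-1.0)*5.0 + 12.6*0.0 = 6.4 - 5.0 + 0.0 = 1.4


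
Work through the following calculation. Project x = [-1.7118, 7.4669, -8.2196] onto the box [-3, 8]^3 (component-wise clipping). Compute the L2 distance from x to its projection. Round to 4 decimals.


Project each component onto [-3, 8].
clip(-1.7118) = -1.7118, clip(7.4669) = 7.4669, clip(-8.2196) = -3.0
Projection = [-1.7118, 7.4669, -3.0]
Squared diffs: [0.0, 0.0, 27.2442]
Distance = sqrt(27.2442) = 5.2196


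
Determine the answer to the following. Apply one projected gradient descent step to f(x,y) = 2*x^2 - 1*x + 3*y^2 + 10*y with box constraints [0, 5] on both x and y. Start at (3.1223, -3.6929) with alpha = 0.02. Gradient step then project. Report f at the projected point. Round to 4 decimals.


Step 1: Compute gradient at (3.1223, -3.6929).
grad_x = 2*2*3.1223 - 1 = 11.4892
grad_y = 2*3*-3.6929 + 10 = -12.1574
Step 2: Gradient step.
x_raw = 3.1223 - 0.02*11.4892 = 2.8925
y_raw = -3.6929 - 0.02*-12.1574 = -3.4498
Step 3: Project onto [0, 5].
x_proj = clip(2.8925) = 2.8925
y_proj = clip(-3.4498) = 0.0
Step 4: Evaluate f.
f(2.8925, 0.0) = 13.8408


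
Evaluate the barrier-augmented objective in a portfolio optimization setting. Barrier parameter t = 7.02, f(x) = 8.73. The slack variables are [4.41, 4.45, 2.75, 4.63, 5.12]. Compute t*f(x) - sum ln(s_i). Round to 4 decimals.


Step 1: Compute log-barrier.
ln values: [1.4839, 1.4929, 1.0116, 1.5326, 1.6332]
phi = -(1.4839 + 1.4929 + 1.0116 + 1.5326 + 1.6332) = -7.1541
Step 2: Compute augmented objective.
t*f(x) = 7.02*8.73 = 61.2846
Total = 61.2846 - 7.1541 = 54.1305


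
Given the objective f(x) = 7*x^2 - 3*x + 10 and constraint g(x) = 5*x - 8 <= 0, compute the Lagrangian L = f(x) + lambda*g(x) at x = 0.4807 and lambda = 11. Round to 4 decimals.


Step 1: Evaluate f(x).
f(0.4807) = 7*0.4807^2 - 3*0.4807 + 10 = 10.1754
Step 2: Evaluate g(x).
g(0.4807) = 5*0.4807 - 8 = -5.5965
Step 3: Compute Lagrangian.
L = 10.1754 + 11*-5.5965 = -51.3861


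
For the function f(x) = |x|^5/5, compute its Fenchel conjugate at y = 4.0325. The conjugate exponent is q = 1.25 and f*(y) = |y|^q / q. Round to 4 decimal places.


The conjugate exponent q satisfies 1/p + 1/q = 1.
p = 5, so q = 5/(5 - 1) = 1.25
|y|^q = 4.0325^1.25 = 5.7144
f*(4.0325) = 5.7144 / 1.25 = 4.5715


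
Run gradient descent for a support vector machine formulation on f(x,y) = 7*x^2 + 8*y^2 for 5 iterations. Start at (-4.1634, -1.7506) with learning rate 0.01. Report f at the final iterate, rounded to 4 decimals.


Gradient descent on f(x,y) = 7*x^2 + 8*y^2.
Starting point: (-4.1634, -1.7506), alpha = 0.01
Step 1: grad_x = 2*7*-4.1634 = -58.2876, grad_y = 2*8*-1.7506 = -28.0096
  x_1 = -4.1634 - 0.01*-58.2876 = -3.5805
  y_1 = -1.7506 - 0.01*-28.0096 = -1.4705
Step 2: grad_x = 2*7*-3.5805 = -50.1273, grad_y = 2*8*-1.4705 = -23.5281
  x_2 = -3.5805 - 0.01*-50.1273 = -3.0793
  y_2 = -1.4705 - 0.01*-23.5281 = -1.2352
Step 3: grad_x = 2*7*-3.0793 = -43.1095, grad_y = 2*8*-1.2352 = -19.7636
  x_3 = -3.0793 - 0.01*-43.1095 = -2.6482
  y_3 = -1.2352 - 0.01*-19.7636 = -1.0376
Step 4: grad_x = 2*7*-2.6482 = -37.0742, grad_y = 2*8*-1.0376 = -16.6014
  x_4 = -2.6482 - 0.01*-37.0742 = -2.2774
  y_4 = -1.0376 - 0.01*-16.6014 = -0.8716
Step 5: grad_x = 2*7*-2.2774 = -31.8838, grad_y = 2*8*-0.8716 = -13.9452
  x_5 = -2.2774 - 0.01*-31.8838 = -1.9586
  y_5 = -0.8716 - 0.01*-13.9452 = -0.7321
f(-1.9586, -0.7321) = 7*(-1.9586)^2 + 8*(-0.7321)^2 = 31.1402


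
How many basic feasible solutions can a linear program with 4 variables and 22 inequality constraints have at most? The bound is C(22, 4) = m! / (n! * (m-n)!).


Each vertex corresponds to some choice of n active constraints out of m, so the number of vertices is at most C(m, n) = m! / (n!(m-n)!).
m = 22, n = 4
Numerator: 22 * 21 * 20 * 19
Denominator: 4! = 24
C(22, 4) = 7315


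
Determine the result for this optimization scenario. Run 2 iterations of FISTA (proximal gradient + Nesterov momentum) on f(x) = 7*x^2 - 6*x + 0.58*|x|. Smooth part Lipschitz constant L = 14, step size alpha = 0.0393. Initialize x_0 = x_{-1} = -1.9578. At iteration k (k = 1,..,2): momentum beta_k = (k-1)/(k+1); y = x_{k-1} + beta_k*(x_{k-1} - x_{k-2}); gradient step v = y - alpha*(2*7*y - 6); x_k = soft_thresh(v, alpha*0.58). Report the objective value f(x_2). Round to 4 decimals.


FISTA on f(x) = 7*x^2 - 6*x + 0.58*|x|
L = 14, alpha = 0.0393
Iteration 1: beta = 0.0, y = -1.9578 + 0.0*(-1.9578 + 1.9578) = -1.9578
  grad(y) = -33.4092, v = y - alpha*grad = -0.6448
  prox(v) = soft_thresh(-0.6448, 0.0228) = -0.622
Iteration 2: beta = 0.3333, y = -0.622 + 0.3333*(-0.622 + 1.9578) = -0.1768
  grad(y) = -8.4747, v = y - alpha*grad = 0.1563
  prox(v) = soft_thresh(0.1563, 0.0228) = 0.1335
f(x_2) = 7*0.1335^2 - 6*0.1335 + 0.58*|0.1335| = -0.5988


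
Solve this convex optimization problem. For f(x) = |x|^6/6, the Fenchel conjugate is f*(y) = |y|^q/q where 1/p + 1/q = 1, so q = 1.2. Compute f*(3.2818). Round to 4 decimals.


The conjugate exponent q satisfies 1/p + 1/q = 1.
p = 6, so q = 6/(6 - 1) = 1.2
|y|^q = 3.2818^1.2 = 4.1623
f*(3.2818) = 4.1623 / 1.2 = 3.4686


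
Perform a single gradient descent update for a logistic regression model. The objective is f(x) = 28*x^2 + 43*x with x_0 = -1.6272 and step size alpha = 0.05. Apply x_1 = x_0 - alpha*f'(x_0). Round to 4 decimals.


We compute the gradient at x_0 and apply the update.
f'(x) = 56*x + 43
f'(-1.6272) = 56*-1.6272 + 43 = -48.1232
x_1 = -1.6272 - 0.05*-48.1232 = 0.779


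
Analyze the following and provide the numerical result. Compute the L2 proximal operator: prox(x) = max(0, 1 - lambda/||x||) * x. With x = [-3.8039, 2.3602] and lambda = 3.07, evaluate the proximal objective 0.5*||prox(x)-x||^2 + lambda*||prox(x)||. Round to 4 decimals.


Step 1: Compute ||x||.
||x|| = 4.4766
Step 2: Compute scaling factor.
scale = max(0, 1 - 3.07/4.4766) = 0.3142
Step 3: prox(x) = [-1.1952, 0.7416]
||prox(x)|| = 1.4066
Step 4: Proximal objective.
0.5*||prox-x||^2 = 4.7125
lambda*||prox|| = 4.3183
Total = 9.0308


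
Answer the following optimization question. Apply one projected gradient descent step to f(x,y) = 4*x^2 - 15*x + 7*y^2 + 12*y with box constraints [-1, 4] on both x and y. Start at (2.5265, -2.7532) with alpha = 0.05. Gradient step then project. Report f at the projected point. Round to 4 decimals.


Step 1: Compute gradient at (2.5265, -2.7532).
grad_x = 2*4*2.5265 - 15 = 5.212
grad_y = 2*7*-2.7532 + 12 = -26.5448
Step 2: Gradient step.
x_raw = 2.5265 - 0.05*5.212 = 2.2659
y_raw = -2.7532 - 0.05*-26.5448 = -1.426
Step 3: Project onto [-1, 4].
x_proj = clip(2.2659) = 2.2659
y_proj = clip(-1.426) = -1.0
Step 4: Evaluate f.
f(2.2659, -1.0) = -18.4513


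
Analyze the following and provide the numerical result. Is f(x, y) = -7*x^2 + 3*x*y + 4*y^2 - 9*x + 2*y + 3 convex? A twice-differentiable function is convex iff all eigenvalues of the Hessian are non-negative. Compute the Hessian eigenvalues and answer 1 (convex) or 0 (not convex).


The Hessian of f(x,y) = -7*x^2 + 3*x*y + 4*y^2 - 9*x + 2*y + 3 is:
H = [[-14, 3], [3, 8]]
Trace = -14 + 8 = -6
Determinant = -14*8 - (3)^2 = -121
Discriminant = (-6)^2 - 4*-121 = 520.0
Eigenvalues: lambda_1 = -14.4018, lambda_2 = 8.4018
The function is not convex.

0


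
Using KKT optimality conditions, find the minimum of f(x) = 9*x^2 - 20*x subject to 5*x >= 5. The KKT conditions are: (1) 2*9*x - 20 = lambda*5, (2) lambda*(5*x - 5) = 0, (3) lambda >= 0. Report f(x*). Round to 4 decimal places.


Step 1: Try lambda = 0 (constraint inactive).
Stationarity: 2*9*x - 20 = 0
x* = 20/(2*9) = 10/9 = 1.1111 (rounded; the exact value 10/9 is used below)
Check constraint: 5*1.1111 = 5.5555 >= 5 -- satisfied.
Step 2: Compute optimal value.
f(x*) = 9*(10/9)^2 - 20*(10/9) = -11.1111


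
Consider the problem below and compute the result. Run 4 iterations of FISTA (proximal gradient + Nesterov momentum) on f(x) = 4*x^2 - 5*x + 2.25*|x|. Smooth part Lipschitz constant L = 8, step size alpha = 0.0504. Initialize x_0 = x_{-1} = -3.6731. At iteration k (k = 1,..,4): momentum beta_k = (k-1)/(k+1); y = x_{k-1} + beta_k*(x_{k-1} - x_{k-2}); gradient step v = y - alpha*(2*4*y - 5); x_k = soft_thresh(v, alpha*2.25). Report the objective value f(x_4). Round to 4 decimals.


FISTA on f(x) = 4*x^2 - 5*x + 2.25*|x|
L = 8, alpha = 0.0504
Iteration 1: beta = 0.0, y = -3.6731 + 0.0*(-3.6731 + 3.6731) = -3.6731
  grad(y) = -34.3848, v = y - alpha*grad = -1.9401
  prox(v) = soft_thresh(-1.9401, 0.1134) = -1.8267
Iteration 2: beta = 0.3333, y = -1.8267 + 0.3333*(-1.8267 + 3.6731) = -1.2112
  grad(y) = -14.6899, v = y - alpha*grad = -0.4709
  prox(v) = soft_thresh(-0.4709, 0.1134) = -0.3575
Iteration 3: beta = 0.5, y = -0.3575 + 0.5*(-0.3575 + 1.8267) = 0.3771
  grad(y) = -1.9828, v = y - alpha*grad = 0.4771
  prox(v) = soft_thresh(0.4771, 0.1134) = 0.3637
Iteration 4: beta = 0.6, y = 0.3637 + 0.6*(0.3637 + 0.3575) = 0.7964
  grad(y) = 1.371, v = y - alpha*grad = 0.7273
  prox(v) = soft_thresh(0.7273, 0.1134) = 0.6139
f(x_4) = 4*0.6139^2 - 5*0.6139 + 2.25*|0.6139| = -0.1808


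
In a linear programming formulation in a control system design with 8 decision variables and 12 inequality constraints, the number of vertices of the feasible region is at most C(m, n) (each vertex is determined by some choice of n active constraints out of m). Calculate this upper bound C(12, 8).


Each vertex corresponds to some choice of n active constraints out of m, so the number of vertices is at most C(m, n) = m! / (n!(m-n)!).
m = 12, n = 8
Numerator: 12 * 11 * 10 * 9 * 8 * 7 * 6 * 5
Denominator: 8! = 40320
C(12, 8) = 495


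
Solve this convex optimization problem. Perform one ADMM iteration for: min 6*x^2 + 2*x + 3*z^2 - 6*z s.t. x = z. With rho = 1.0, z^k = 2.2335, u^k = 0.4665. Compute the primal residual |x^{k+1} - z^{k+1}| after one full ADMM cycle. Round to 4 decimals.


ADMM iteration with rho = 1.0, z^k = 2.2335, u^k = 0.4665
Step 1: x-update.
Minimize 6*x^2 + 2*x + (1.0/2)*(x - 2.2335 + 0.4665)^2
FOC: (2*6 + 1.0)*x = -2 + 1.0*(2.2335 - 0.4665)
x^{k+1} = -0.0179
Step 2: z-update.
Minimize 3*z^2 - 6*z + (1.0/2)*(-0.0179 - z + 0.4665)^2
FOC: (2*3 + 1.0)*z = 6 + 1.0*(-0.0179 + 0.4665)
z^{k+1} = 0.9212
Step 3: u-update.
u^{k+1} = 0.4665 - 0.0179 - 0.9212 = -0.4726
Step 4: Primal residual = |-0.0179 - 0.9212| = 0.9391


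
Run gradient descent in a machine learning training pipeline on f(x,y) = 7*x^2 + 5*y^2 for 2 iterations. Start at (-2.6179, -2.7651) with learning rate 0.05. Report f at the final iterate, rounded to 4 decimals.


Gradient descent on f(x,y) = 7*x^2 + 5*y^2.
Starting point: (-2.6179, -2.7651), alpha = 0.05
Step 1: grad_x = 2*7*-2.6179 = -36.6506, grad_y = 2*5*-2.7651 = -27.651
  x_1 = -2.6179 - 0.05*-36.6506 = -0.7854
  y_1 = -2.7651 - 0.05*-27.651 = -1.3826
Step 2: grad_x = 2*7*-0.7854 = -10.9952, grad_y = 2*5*-1.3826 = -13.8255
  x_2 = -0.7854 - 0.05*-10.9952 = -0.2356
  y_2 = -1.3826 - 0.05*-13.8255 = -0.6913
f(-0.2356, -0.6913) = 7*(-0.2356)^2 + 5*(-0.6913)^2 = 2.7779


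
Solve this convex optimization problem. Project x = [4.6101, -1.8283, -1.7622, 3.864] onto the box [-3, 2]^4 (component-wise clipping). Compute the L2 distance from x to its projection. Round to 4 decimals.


Project each component onto [-3, 2].
clip(4.6101) = 2.0, clip(-1.8283) = -1.8283, clip(-1.7622) = -1.7622, clip(3.864) = 2.0
Projection = [2.0, -1.8283, -1.7622, 2.0]
Squared diffs: [6.8126, 0.0, 0.0, 3.4745]
Distance = sqrt(10.2871) = 3.2074


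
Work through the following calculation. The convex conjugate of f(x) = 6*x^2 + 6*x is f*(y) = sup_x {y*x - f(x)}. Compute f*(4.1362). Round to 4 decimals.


f*(y) = sup_x {y*x - a*x^2 - b*x} = sup_x {(y-b)*x - a*x^2}
FOC: (y - b) - 2a*x = 0 => x* = (y - b)/(2a)
x* = (4.1362 - 6)/(2*6) = -0.1553
f*(4.1362) = (y-b)^2/(4a) = (4.1362 - 6)^2/(4*6)
= 3.4738/24 = 0.1447


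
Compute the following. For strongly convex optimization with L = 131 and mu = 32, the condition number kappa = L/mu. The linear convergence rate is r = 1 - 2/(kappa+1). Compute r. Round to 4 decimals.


Step 1: Compute the condition number.
kappa = L/mu = 131/32 = 4.0938
Step 2: Compute the convergence rate.
r = 1 - 2/(kappa + 1) = 1 - 2*mu/(L + mu) = (L - mu)/(L + mu) = 99/163 = 0.6074


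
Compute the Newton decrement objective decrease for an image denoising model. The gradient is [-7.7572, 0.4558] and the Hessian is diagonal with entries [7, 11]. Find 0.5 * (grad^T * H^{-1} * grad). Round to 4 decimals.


Step 1: H is diagonal, so H^(-1) * g = [-1.1082, 0.0414].
Step 2: g^T H^(-1) g = sum_i g_i^2 / H_ii
  = (-7.7572)^2/7 + (0.4558)^2/11
  = 8.5963 + 0.0189 = 8.6152
Step 3: Objective decrease = 0.5 * g^T H^(-1) g = 4.3076


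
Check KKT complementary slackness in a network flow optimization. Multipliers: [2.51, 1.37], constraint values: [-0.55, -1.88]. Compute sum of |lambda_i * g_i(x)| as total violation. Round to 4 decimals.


KKT complementary slackness check:
lambda_1 * g_1 = 2.51 * -0.55 = -1.3805
lambda_2 * g_2 = 1.37 * -1.88 = -2.5756
Total violation = 1.3805 + 2.5756 = 3.9561


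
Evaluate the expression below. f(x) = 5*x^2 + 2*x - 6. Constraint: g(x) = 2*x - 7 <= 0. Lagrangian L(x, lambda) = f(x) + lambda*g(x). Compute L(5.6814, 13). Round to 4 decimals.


Step 1: Evaluate f(x).
f(5.6814) = 5*5.6814^2 + 2*5.6814 - 6 = 166.7543
Step 2: Evaluate g(x).
g(5.6814) = 2*5.6814 - 7 = 4.3628
Step 3: Compute Lagrangian.
L = 166.7543 + 13*4.3628 = 223.4707
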